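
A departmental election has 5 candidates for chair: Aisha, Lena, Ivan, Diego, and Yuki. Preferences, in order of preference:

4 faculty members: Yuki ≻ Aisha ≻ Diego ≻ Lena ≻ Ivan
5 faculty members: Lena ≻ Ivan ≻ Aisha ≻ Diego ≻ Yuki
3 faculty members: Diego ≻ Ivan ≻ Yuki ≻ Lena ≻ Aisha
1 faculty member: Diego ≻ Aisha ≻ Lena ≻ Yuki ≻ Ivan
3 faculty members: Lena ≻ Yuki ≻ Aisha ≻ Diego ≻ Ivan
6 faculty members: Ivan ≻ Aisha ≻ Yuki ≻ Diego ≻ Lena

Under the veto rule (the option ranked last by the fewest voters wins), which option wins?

Diego

Last-place votes: Aisha 3, Lena 6, Ivan 8, Diego 0, Yuki 5.
Diego is ranked last by the fewest voters, so Diego wins.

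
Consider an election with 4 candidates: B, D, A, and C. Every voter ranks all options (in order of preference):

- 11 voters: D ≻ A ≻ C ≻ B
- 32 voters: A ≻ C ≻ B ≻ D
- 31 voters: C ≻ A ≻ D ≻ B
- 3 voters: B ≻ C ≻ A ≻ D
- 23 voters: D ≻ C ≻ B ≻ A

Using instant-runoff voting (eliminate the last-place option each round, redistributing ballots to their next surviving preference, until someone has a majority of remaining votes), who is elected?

C

Round 1: B 3, D 34, A 32, C 31. Eliminate B.
Round 2: D 34, A 32, C 34. Eliminate A.
Round 3: D 34, C 66. C has a majority.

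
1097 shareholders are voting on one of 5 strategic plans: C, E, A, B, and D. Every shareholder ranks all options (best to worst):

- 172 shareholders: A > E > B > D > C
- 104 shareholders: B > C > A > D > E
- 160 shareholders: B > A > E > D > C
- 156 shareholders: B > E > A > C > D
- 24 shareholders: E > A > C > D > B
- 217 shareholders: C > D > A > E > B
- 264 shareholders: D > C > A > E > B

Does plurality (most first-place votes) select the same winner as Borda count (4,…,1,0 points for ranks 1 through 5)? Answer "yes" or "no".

Plurality — first-place votes: C 217, E 24, A 172, B 420, D 264. Winner: B.
Borda — scores: C 2176, E 1881, A 2722, B 2024, D 2167. Winner: A.
The two methods disagree.

no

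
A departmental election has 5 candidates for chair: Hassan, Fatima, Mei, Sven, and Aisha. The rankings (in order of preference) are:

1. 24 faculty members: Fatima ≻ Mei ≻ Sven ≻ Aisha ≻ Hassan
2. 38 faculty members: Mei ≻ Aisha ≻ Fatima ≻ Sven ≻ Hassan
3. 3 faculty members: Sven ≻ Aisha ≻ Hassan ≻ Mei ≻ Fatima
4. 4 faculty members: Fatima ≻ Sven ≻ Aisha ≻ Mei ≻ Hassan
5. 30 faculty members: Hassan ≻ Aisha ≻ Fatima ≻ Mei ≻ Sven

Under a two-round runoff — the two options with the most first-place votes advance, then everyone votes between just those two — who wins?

Mei

Round 1 first-place votes: Hassan 30, Fatima 28, Mei 38, Sven 3, Aisha 0.
Mei and Hassan advance.
Runoff: Mei is preferred to Hassan by 66 voters; Hassan by 33.
Mei wins the runoff.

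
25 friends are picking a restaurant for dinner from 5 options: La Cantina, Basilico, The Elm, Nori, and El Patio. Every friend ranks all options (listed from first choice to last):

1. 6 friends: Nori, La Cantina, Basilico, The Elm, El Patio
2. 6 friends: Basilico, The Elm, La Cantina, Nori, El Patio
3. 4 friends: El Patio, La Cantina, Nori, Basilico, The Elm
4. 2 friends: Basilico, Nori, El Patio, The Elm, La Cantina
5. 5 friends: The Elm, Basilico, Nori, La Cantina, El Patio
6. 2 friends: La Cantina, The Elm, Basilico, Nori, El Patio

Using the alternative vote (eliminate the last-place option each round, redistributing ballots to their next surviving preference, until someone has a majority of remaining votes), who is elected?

Basilico

Round 1: La Cantina 2, Basilico 8, The Elm 5, Nori 6, El Patio 4. Eliminate La Cantina.
Round 2: Basilico 8, The Elm 7, Nori 6, El Patio 4. Eliminate El Patio.
Round 3: Basilico 8, The Elm 7, Nori 10. Eliminate The Elm.
Round 4: Basilico 15, Nori 10. Basilico has a majority.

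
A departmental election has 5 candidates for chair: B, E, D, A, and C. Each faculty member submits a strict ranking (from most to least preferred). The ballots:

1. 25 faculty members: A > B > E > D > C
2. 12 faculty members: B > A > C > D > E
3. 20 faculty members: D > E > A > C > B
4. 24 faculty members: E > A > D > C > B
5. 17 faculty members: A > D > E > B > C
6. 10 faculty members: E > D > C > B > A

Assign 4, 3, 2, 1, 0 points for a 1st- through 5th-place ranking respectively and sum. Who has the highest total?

B: 25·3 + 12·4 + 20·0 + 24·0 + 17·1 + 10·1 = 150
E: 25·2 + 12·0 + 20·3 + 24·4 + 17·2 + 10·4 = 280
D: 25·1 + 12·1 + 20·4 + 24·2 + 17·3 + 10·3 = 246
A: 25·4 + 12·3 + 20·2 + 24·3 + 17·4 + 10·0 = 316
C: 25·0 + 12·2 + 20·1 + 24·1 + 17·0 + 10·2 = 88
A has the highest Borda score (316).

A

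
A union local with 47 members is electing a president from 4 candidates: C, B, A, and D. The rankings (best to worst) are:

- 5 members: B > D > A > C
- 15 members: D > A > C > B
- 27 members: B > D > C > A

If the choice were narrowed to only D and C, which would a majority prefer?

D

Voters preferring D to C: 47; preferring C to D: 0.
D wins the head-to-head.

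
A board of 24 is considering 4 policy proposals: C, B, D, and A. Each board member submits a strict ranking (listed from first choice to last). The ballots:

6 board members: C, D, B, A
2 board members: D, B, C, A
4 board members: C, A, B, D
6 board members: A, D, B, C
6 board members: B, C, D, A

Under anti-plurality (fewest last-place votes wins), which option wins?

B

Last-place votes: C 6, B 0, D 4, A 14.
B is ranked last by the fewest voters, so B wins.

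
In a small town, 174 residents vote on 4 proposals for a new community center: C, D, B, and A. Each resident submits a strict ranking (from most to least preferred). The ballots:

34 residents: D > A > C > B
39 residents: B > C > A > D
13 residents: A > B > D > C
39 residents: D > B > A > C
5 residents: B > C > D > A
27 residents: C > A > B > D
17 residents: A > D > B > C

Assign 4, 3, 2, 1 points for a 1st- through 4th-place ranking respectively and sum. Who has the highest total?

C: 34·2 + 39·3 + 13·1 + 39·1 + 5·3 + 27·4 + 17·1 = 377
D: 34·4 + 39·1 + 13·2 + 39·4 + 5·2 + 27·1 + 17·3 = 445
B: 34·1 + 39·4 + 13·3 + 39·3 + 5·4 + 27·2 + 17·2 = 454
A: 34·3 + 39·2 + 13·4 + 39·2 + 5·1 + 27·3 + 17·4 = 464
A has the highest Borda score (464).

A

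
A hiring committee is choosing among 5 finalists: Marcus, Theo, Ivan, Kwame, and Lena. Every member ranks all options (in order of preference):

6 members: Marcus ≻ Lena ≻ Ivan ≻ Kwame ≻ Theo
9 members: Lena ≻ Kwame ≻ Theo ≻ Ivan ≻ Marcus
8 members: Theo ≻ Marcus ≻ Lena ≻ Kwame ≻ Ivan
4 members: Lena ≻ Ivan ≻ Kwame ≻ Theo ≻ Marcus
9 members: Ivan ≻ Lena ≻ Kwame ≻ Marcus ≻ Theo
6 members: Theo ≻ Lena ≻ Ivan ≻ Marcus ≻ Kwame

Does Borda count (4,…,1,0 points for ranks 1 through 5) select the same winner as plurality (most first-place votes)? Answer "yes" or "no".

no

Borda — scores: Marcus 63, Theo 78, Ivan 81, Kwame 67, Lena 131. Winner: Lena.
Plurality — first-place votes: Marcus 6, Theo 14, Ivan 9, Kwame 0, Lena 13. Winner: Theo.
The two methods disagree.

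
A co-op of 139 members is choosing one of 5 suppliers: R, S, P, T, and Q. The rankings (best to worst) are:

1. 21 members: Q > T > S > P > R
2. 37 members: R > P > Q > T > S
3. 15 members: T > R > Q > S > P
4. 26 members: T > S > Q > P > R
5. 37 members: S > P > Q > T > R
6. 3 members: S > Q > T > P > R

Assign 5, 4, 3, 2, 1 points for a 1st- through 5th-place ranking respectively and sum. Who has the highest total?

Q

R: 21·1 + 37·5 + 15·4 + 26·1 + 37·1 + 3·1 = 332
S: 21·3 + 37·1 + 15·2 + 26·4 + 37·5 + 3·5 = 434
P: 21·2 + 37·4 + 15·1 + 26·2 + 37·4 + 3·2 = 411
T: 21·4 + 37·2 + 15·5 + 26·5 + 37·2 + 3·3 = 446
Q: 21·5 + 37·3 + 15·3 + 26·3 + 37·3 + 3·4 = 462
Q has the highest Borda score (462).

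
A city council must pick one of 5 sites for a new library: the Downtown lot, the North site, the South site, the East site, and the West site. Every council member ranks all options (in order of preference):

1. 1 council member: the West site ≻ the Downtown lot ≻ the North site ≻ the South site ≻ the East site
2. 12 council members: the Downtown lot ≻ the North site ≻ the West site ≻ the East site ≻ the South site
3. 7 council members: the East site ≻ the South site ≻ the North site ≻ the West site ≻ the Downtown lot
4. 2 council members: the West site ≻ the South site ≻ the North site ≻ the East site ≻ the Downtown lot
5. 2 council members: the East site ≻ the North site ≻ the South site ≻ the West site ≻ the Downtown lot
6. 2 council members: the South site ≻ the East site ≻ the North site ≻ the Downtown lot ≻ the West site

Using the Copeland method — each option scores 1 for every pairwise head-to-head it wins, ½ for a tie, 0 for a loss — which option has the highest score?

the Downtown lot: beats the West site; ties the North site, the South site, and the East site → score 2.5.
the North site: beats the South site, the East site, and the West site; ties the Downtown lot → score 3.5.
the South site: ties the Downtown lot; loses to the North site, the East site, and the West site → score 0.5.
the East site: beats the South site; ties the Downtown lot; loses to the North site and the West site → score 1.5.
the West site: beats the South site and the East site; loses to the Downtown lot and the North site → score 2.
the North site has the best pairwise record.

the North site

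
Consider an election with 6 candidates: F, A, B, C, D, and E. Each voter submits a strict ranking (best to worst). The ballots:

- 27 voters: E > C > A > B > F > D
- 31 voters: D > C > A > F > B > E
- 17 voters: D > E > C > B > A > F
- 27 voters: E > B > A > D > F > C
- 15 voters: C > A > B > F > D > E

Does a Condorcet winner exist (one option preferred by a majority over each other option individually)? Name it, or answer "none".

Checking pairwise contests:
A beats F 117–0.
C beats A 90–27.
A beats B 73–44.
D beats C 75–42.
A beats D 69–48.
D beats E 63–54.
Every option loses at least one head-to-head, so there is no Condorcet winner.

none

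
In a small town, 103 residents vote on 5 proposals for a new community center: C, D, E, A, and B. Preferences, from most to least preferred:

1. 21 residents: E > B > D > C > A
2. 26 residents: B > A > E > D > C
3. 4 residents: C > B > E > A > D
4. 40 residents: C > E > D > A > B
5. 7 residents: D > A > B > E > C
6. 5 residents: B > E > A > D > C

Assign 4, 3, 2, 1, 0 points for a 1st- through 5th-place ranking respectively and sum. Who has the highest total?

C: 21·1 + 26·0 + 4·4 + 40·4 + 7·0 + 5·0 = 197
D: 21·2 + 26·1 + 4·0 + 40·2 + 7·4 + 5·1 = 181
E: 21·4 + 26·2 + 4·2 + 40·3 + 7·1 + 5·3 = 286
A: 21·0 + 26·3 + 4·1 + 40·1 + 7·3 + 5·2 = 153
B: 21·3 + 26·4 + 4·3 + 40·0 + 7·2 + 5·4 = 213
E has the highest Borda score (286).

E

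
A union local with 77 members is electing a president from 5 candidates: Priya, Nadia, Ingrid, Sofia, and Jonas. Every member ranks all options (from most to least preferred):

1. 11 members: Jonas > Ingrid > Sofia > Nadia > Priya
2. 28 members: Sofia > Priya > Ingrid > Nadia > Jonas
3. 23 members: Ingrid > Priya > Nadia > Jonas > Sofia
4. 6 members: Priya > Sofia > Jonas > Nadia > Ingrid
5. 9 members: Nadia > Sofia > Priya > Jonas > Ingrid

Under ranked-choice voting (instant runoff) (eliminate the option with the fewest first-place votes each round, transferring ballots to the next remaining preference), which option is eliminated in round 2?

Nadia

Round 1: Priya 6, Nadia 9, Ingrid 23, Sofia 28, Jonas 11. Eliminate Priya.
Round 2: Nadia 9, Ingrid 23, Sofia 34, Jonas 11. Eliminate Nadia.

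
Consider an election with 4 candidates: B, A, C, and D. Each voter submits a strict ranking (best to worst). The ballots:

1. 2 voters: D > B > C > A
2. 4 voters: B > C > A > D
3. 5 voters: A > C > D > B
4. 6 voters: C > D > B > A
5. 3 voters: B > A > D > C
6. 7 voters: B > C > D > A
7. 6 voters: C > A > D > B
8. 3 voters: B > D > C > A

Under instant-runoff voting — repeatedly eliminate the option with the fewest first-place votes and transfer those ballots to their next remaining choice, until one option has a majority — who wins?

B

Round 1: B 17, A 5, C 12, D 2. Eliminate D.
Round 2: B 19, A 5, C 12. B has a majority.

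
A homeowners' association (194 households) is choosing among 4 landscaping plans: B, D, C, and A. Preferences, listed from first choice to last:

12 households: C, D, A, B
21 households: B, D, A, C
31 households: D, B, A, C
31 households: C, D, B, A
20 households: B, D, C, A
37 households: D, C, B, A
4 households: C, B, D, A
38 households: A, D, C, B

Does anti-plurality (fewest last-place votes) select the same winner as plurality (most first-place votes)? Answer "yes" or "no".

yes

Anti-plurality — last-place votes: B 50, D 0, C 52, A 92. Winner: D.
Plurality — first-place votes: B 41, D 68, C 47, A 38. Winner: D.
The two methods agree.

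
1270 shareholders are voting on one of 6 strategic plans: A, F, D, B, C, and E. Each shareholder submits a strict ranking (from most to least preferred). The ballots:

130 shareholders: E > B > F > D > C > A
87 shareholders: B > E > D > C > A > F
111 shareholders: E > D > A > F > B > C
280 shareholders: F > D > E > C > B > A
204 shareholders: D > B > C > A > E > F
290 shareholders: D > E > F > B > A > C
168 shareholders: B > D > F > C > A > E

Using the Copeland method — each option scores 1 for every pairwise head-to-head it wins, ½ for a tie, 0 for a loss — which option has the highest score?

A: loses to F, D, B, C, and E → score 0.
F: beats A, B, and C; loses to D and E → score 3.
D: beats A, F, B, C, and E → score 5.
B: beats A and C; loses to F, D, and E → score 2.
C: beats A; loses to F, D, B, and E → score 1.
E: beats A, F, B, and C; loses to D → score 4.
D has the best pairwise record.

D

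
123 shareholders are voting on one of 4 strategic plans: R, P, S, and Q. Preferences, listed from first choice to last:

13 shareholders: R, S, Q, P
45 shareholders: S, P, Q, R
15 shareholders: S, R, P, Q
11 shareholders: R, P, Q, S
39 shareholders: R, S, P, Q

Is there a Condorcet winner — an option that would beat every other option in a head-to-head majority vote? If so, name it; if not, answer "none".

R vs P: 78–45 for R.
R vs S: 63–60 for R.
R vs Q: 78–45 for R.
R beats every other option head-to-head.

R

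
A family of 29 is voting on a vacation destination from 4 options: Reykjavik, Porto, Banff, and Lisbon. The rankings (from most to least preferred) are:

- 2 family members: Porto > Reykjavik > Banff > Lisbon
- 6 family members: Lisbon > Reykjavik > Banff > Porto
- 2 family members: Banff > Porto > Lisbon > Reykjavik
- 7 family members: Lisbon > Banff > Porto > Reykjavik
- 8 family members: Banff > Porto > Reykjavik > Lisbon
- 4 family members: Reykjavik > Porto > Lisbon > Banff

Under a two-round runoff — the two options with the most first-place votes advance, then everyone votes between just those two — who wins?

Round 1 first-place votes: Reykjavik 4, Porto 2, Banff 10, Lisbon 13.
Lisbon and Banff advance.
Runoff: Lisbon is preferred to Banff by 17 voters; Banff by 12.
Lisbon wins the runoff.

Lisbon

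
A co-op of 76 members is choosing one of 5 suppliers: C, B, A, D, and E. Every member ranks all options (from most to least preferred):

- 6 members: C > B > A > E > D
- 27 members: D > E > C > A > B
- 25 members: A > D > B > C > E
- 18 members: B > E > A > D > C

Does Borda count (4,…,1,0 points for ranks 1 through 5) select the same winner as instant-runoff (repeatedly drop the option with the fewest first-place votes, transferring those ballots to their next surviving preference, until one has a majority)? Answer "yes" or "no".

no

Borda — scores: C 103, B 140, A 175, D 201, E 141. Winner: D.
Instant-runoff — R1 C 6, B 18, A 25, D 27, E 0 (E out); R2 C 6, B 18, A 25, D 27 (C out); R3 B 24, A 25, D 27 (B out); R4 A 49, D 27 (A winner). Winner: A.
The two methods disagree.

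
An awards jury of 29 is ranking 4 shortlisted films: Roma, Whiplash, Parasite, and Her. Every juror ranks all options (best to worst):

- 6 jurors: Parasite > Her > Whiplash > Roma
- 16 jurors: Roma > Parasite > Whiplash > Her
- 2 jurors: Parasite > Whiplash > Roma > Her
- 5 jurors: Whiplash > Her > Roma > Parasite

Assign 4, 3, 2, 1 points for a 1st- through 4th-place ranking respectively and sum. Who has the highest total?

Roma: 6·1 + 16·4 + 2·2 + 5·2 = 84
Whiplash: 6·2 + 16·2 + 2·3 + 5·4 = 70
Parasite: 6·4 + 16·3 + 2·4 + 5·1 = 85
Her: 6·3 + 16·1 + 2·1 + 5·3 = 51
Parasite has the highest Borda score (85).

Parasite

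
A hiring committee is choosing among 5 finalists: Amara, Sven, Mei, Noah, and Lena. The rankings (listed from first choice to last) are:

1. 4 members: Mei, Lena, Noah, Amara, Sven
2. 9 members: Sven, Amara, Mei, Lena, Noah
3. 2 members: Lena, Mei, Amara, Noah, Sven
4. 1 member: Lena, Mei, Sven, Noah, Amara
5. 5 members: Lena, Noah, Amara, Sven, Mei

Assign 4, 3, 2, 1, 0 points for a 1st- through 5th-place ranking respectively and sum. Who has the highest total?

Amara: 4·1 + 9·3 + 2·2 + 1·0 + 5·2 = 45
Sven: 4·0 + 9·4 + 2·0 + 1·2 + 5·1 = 43
Mei: 4·4 + 9·2 + 2·3 + 1·3 + 5·0 = 43
Noah: 4·2 + 9·0 + 2·1 + 1·1 + 5·3 = 26
Lena: 4·3 + 9·1 + 2·4 + 1·4 + 5·4 = 53
Lena has the highest Borda score (53).

Lena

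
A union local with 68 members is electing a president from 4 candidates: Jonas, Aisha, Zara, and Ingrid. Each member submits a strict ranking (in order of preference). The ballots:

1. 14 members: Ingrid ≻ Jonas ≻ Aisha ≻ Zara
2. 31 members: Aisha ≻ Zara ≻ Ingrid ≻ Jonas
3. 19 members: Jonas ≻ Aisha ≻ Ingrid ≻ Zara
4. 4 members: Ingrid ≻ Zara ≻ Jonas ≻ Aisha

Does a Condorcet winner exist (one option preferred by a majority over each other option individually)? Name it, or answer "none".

none

Checking pairwise contests:
Zara beats Jonas 35–33.
Jonas beats Aisha 37–31.
Aisha beats Zara 64–4.
Aisha beats Ingrid 50–18.
Every option loses at least one head-to-head, so there is no Condorcet winner.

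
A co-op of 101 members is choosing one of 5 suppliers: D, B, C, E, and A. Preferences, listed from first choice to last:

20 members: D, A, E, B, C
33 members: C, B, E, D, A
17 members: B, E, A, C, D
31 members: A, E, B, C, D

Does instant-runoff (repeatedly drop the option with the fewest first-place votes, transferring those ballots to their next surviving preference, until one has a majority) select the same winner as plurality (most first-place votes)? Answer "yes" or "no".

Instant-runoff — R1 D 20, B 17, C 33, E 0, A 31 (E out); R2 D 20, B 17, C 33, A 31 (B out); R3 D 20, C 33, A 48 (D out); R4 C 33, A 68 (A winner). Winner: A.
Plurality — first-place votes: D 20, B 17, C 33, E 0, A 31. Winner: C.
The two methods disagree.

no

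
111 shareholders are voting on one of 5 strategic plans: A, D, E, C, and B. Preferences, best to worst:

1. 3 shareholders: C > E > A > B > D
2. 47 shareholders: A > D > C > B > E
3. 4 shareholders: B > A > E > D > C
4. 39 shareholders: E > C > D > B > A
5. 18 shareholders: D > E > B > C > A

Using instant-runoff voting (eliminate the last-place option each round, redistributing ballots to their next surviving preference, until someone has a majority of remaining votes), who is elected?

Round 1: A 47, D 18, E 39, C 3, B 4. Eliminate C.
Round 2: A 47, D 18, E 42, B 4. Eliminate B.
Round 3: A 51, D 18, E 42. Eliminate D.
Round 4: A 51, E 60. E has a majority.

E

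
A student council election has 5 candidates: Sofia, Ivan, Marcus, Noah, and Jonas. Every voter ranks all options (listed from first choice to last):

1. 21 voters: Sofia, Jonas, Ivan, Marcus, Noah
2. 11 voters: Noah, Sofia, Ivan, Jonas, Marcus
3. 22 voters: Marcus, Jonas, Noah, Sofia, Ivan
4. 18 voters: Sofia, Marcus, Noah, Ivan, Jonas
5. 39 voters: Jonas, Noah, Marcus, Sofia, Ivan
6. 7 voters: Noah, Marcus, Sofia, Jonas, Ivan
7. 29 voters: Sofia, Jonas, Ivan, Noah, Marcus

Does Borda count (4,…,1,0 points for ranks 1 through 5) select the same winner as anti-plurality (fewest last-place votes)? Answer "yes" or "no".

no

Borda — scores: Sofia 380, Ivan 140, Marcus 262, Noah 298, Jonas 390. Winner: Jonas.
Anti-plurality — last-place votes: Sofia 0, Ivan 68, Marcus 40, Noah 21, Jonas 18. Winner: Sofia.
The two methods disagree.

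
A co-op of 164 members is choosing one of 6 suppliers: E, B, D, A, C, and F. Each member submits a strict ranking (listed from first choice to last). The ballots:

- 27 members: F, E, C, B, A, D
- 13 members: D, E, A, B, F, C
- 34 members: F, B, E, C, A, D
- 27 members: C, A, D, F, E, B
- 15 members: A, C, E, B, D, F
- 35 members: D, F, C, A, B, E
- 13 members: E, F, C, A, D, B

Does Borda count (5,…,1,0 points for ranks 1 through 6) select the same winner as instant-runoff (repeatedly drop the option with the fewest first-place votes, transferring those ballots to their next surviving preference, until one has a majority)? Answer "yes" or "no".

no

Borda — scores: E 399, B 281, D 349, A 379, C 488, F 564. Winner: F.
Instant-runoff — R1 E 13, B 0, D 48, A 15, C 27, F 61 (B out); R2 E 13, D 48, A 15, C 27, F 61 (E out); R3 D 48, A 15, C 27, F 74 (A out); R4 D 48, C 42, F 74 (C out); R5 D 90, F 74 (D winner). Winner: D.
The two methods disagree.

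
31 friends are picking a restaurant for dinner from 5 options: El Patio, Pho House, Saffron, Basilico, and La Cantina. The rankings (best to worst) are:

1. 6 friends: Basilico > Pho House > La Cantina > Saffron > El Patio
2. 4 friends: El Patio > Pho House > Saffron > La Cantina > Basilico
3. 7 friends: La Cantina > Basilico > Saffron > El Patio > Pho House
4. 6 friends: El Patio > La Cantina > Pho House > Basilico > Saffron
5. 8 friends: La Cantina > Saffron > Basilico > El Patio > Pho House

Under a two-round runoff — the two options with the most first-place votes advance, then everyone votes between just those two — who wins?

Round 1 first-place votes: El Patio 10, Pho House 0, Saffron 0, Basilico 6, La Cantina 15.
La Cantina and El Patio advance.
Runoff: La Cantina is preferred to El Patio by 21 voters; El Patio by 10.
La Cantina wins the runoff.

La Cantina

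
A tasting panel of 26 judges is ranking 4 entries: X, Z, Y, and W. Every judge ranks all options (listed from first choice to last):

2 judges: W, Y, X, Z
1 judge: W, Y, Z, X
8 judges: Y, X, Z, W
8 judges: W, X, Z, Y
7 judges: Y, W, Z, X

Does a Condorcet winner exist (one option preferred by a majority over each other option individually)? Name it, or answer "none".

Y vs X: 18–8 for Y.
Y vs Z: 18–8 for Y.
Y vs W: 15–11 for Y.
Y beats every other option head-to-head.

Y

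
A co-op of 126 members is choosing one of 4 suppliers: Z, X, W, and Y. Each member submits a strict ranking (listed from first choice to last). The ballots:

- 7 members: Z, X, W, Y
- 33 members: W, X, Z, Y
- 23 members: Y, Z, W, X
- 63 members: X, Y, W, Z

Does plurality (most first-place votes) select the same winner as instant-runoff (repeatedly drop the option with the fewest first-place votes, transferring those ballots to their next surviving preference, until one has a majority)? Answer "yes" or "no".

Plurality — first-place votes: Z 7, X 63, W 33, Y 23. Winner: X.
Instant-runoff — R1 Z 7, X 63, W 33, Y 23 (Z out); R2 X 70, W 33, Y 23 (X winner). Winner: X.
The two methods agree.

yes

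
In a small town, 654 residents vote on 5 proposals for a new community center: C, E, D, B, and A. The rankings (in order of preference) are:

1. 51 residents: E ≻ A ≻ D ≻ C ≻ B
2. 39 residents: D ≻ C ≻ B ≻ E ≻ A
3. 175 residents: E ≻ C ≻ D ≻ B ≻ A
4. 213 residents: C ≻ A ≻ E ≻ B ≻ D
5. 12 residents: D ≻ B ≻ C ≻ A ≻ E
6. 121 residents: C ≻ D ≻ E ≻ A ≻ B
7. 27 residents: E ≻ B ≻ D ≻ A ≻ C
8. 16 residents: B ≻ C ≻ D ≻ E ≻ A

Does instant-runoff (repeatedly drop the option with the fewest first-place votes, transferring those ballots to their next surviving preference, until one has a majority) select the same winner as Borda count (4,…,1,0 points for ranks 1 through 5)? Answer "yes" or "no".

yes

Instant-runoff — R1 C 334, E 253, D 51, B 16, A 0 (C winner). Winner: C.
Borda — scores: C 2101, E 1735, D 1105, B 647, A 952. Winner: C.
The two methods agree.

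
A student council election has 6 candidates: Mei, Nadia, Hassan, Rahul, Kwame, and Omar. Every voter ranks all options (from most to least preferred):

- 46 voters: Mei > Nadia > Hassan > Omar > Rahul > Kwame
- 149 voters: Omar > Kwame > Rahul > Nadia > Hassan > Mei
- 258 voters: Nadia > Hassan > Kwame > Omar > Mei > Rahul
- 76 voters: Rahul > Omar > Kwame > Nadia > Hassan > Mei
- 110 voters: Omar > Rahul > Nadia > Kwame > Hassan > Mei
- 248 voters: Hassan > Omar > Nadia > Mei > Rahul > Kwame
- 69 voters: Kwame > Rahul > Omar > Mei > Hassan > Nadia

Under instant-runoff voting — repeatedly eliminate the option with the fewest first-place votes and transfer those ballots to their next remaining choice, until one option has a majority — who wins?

Omar

Round 1: Mei 46, Nadia 258, Hassan 248, Rahul 76, Kwame 69, Omar 259. Eliminate Mei.
Round 2: Nadia 304, Hassan 248, Rahul 76, Kwame 69, Omar 259. Eliminate Kwame.
Round 3: Nadia 304, Hassan 248, Rahul 145, Omar 259. Eliminate Rahul.
Round 4: Nadia 304, Hassan 248, Omar 404. Eliminate Hassan.
Round 5: Nadia 304, Omar 652. Omar has a majority.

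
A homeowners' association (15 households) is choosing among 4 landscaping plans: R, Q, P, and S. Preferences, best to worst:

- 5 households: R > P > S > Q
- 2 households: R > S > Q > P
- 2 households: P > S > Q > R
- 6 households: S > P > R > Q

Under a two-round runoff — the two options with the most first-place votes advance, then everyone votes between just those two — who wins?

Round 1 first-place votes: R 7, Q 0, P 2, S 6.
R and S advance.
Runoff: R is preferred to S by 7 voters; S by 8.
S wins the runoff.

S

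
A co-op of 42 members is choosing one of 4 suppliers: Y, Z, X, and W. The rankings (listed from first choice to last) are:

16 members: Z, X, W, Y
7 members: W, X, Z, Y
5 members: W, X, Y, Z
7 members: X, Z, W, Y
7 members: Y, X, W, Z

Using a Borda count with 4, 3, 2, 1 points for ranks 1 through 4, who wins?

X

Y: 16·1 + 7·1 + 5·2 + 7·1 + 7·4 = 68
Z: 16·4 + 7·2 + 5·1 + 7·3 + 7·1 = 111
X: 16·3 + 7·3 + 5·3 + 7·4 + 7·3 = 133
W: 16·2 + 7·4 + 5·4 + 7·2 + 7·2 = 108
X has the highest Borda score (133).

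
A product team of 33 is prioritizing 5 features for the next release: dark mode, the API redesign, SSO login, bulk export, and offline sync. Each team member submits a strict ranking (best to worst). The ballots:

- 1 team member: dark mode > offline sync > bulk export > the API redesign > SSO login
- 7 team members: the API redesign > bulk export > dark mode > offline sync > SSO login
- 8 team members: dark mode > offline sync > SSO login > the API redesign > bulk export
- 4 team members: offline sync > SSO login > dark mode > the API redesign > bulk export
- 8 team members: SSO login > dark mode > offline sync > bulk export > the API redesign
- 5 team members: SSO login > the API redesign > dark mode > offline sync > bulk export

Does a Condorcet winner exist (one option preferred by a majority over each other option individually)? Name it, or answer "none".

none

Checking pairwise contests:
SSO login beats dark mode 17–16.
dark mode beats the API redesign 21–12.
offline sync beats SSO login 20–13.
dark mode beats bulk export 26–7.
dark mode beats offline sync 29–4.
Every option loses at least one head-to-head, so there is no Condorcet winner.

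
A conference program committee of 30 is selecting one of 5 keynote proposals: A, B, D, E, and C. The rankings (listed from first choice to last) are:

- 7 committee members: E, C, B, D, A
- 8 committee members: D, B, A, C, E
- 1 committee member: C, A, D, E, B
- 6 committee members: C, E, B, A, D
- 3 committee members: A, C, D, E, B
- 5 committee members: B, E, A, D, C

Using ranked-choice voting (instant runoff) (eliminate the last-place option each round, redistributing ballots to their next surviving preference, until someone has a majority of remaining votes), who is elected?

Round 1: A 3, B 5, D 8, E 7, C 7. Eliminate A.
Round 2: B 5, D 8, E 7, C 10. Eliminate B.
Round 3: D 8, E 12, C 10. Eliminate D.
Round 4: E 12, C 18. C has a majority.

C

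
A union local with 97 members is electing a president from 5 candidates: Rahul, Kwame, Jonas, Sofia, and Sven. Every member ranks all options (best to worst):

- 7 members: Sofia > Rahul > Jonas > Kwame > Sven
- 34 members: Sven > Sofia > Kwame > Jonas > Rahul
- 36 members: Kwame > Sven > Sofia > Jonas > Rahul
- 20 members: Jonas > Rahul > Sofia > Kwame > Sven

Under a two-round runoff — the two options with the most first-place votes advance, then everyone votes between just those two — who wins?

Round 1 first-place votes: Rahul 0, Kwame 36, Jonas 20, Sofia 7, Sven 34.
Kwame and Sven advance.
Runoff: Kwame is preferred to Sven by 63 voters; Sven by 34.
Kwame wins the runoff.

Kwame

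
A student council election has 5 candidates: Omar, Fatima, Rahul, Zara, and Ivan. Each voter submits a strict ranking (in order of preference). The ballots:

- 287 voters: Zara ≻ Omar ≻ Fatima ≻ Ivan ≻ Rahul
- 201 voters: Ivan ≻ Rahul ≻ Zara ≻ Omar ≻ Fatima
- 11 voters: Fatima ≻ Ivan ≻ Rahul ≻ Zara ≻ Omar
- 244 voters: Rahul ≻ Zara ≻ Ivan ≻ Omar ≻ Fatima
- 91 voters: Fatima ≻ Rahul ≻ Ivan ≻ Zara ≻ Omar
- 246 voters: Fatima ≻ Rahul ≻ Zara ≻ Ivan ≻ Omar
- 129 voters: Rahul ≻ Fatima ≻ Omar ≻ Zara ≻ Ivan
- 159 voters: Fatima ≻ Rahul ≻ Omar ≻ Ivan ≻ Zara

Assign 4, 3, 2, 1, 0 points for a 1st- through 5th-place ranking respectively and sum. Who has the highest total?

Rahul

Omar: 287·3 + 201·1 + 11·0 + 244·1 + 91·0 + 246·0 + 129·2 + 159·2 = 1882
Fatima: 287·2 + 201·0 + 11·4 + 244·0 + 91·4 + 246·4 + 129·3 + 159·4 = 2989
Rahul: 287·0 + 201·3 + 11·2 + 244·4 + 91·3 + 246·3 + 129·4 + 159·3 = 3605
Zara: 287·4 + 201·2 + 11·1 + 244·3 + 91·1 + 246·2 + 129·1 + 159·0 = 3005
Ivan: 287·1 + 201·4 + 11·3 + 244·2 + 91·2 + 246·1 + 129·0 + 159·1 = 2199
Rahul has the highest Borda score (3605).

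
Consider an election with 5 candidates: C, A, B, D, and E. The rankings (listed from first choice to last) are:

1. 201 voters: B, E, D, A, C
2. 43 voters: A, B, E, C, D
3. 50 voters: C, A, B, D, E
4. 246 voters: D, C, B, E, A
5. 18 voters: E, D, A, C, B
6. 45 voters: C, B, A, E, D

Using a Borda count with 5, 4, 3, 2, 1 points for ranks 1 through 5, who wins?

B

C: 201·1 + 43·2 + 50·5 + 246·4 + 18·2 + 45·5 = 1782
A: 201·2 + 43·5 + 50·4 + 246·1 + 18·3 + 45·3 = 1252
B: 201·5 + 43·4 + 50·3 + 246·3 + 18·1 + 45·4 = 2263
D: 201·3 + 43·1 + 50·2 + 246·5 + 18·4 + 45·1 = 2093
E: 201·4 + 43·3 + 50·1 + 246·2 + 18·5 + 45·2 = 1655
B has the highest Borda score (2263).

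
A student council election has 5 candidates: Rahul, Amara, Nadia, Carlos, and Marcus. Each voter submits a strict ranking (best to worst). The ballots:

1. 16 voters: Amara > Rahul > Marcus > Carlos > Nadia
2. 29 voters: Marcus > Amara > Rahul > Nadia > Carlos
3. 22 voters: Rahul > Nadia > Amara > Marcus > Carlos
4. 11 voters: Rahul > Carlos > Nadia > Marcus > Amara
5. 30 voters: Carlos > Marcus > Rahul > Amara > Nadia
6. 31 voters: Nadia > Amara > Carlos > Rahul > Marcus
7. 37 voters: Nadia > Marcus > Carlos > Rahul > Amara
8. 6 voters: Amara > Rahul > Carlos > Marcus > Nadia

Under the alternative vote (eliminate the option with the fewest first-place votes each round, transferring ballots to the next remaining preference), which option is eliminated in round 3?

Carlos

Round 1: Rahul 33, Amara 22, Nadia 68, Carlos 30, Marcus 29. Eliminate Amara.
Round 2: Rahul 55, Nadia 68, Carlos 30, Marcus 29. Eliminate Marcus.
Round 3: Rahul 84, Nadia 68, Carlos 30. Eliminate Carlos.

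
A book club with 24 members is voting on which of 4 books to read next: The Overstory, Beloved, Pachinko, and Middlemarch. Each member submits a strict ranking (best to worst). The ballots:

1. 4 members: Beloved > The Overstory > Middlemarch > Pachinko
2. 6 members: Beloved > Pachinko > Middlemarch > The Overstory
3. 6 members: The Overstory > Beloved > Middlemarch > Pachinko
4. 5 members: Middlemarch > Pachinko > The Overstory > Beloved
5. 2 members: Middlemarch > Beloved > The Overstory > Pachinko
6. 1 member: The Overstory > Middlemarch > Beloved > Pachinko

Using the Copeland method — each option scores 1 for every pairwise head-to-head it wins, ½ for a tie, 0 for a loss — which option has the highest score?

Beloved

The Overstory: beats Pachinko; ties Beloved; loses to Middlemarch → score 1.5.
Beloved: beats Pachinko and Middlemarch; ties The Overstory → score 2.5.
Pachinko: loses to The Overstory, Beloved, and Middlemarch → score 0.
Middlemarch: beats The Overstory and Pachinko; loses to Beloved → score 2.
Beloved has the best pairwise record.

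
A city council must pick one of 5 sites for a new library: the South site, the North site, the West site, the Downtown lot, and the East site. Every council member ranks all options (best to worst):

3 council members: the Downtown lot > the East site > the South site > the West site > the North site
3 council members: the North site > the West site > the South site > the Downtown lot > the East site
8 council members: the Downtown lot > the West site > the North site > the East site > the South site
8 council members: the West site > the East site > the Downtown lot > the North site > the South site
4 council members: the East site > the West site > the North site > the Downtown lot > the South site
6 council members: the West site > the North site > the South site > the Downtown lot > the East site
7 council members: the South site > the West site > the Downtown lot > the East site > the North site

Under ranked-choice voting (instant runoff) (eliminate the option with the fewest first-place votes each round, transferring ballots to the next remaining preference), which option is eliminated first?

Round 1: the South site 7, the North site 3, the West site 14, the Downtown lot 11, the East site 4. Eliminate the North site.

the North site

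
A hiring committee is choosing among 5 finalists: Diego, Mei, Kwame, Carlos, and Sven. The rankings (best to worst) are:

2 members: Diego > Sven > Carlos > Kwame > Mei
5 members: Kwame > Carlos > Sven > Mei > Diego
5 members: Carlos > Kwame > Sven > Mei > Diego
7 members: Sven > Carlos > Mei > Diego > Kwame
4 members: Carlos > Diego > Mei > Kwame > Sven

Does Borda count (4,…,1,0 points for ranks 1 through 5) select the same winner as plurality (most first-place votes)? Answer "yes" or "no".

yes

Borda — scores: Diego 27, Mei 32, Kwame 41, Carlos 76, Sven 54. Winner: Carlos.
Plurality — first-place votes: Diego 2, Mei 0, Kwame 5, Carlos 9, Sven 7. Winner: Carlos.
The two methods agree.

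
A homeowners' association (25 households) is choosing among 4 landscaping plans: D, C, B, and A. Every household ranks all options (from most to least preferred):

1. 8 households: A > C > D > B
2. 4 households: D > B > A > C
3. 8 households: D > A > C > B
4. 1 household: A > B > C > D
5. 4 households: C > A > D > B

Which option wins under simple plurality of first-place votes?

D

First-place votes: D 12, C 4, B 0, A 9.
D has the most first-place votes.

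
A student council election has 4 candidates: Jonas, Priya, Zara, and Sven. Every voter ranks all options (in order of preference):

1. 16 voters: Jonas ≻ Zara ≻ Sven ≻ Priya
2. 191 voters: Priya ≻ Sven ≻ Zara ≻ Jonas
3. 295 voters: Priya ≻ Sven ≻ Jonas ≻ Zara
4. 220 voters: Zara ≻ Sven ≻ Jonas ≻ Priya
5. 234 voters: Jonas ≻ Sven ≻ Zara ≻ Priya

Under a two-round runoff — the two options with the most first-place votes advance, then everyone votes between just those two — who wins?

Priya

Round 1 first-place votes: Jonas 250, Priya 486, Zara 220, Sven 0.
Priya and Jonas advance.
Runoff: Priya is preferred to Jonas by 486 voters; Jonas by 470.
Priya wins the runoff.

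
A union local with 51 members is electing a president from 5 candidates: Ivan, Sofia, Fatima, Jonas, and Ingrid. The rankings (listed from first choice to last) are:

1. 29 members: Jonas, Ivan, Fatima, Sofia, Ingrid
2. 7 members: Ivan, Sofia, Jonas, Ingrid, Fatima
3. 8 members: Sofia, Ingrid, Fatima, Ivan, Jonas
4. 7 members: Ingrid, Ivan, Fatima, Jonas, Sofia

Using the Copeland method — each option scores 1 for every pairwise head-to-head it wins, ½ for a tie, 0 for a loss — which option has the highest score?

Jonas

Ivan: beats Sofia, Fatima, and Ingrid; loses to Jonas → score 3.
Sofia: beats Ingrid; loses to Ivan, Fatima, and Jonas → score 1.
Fatima: beats Sofia and Ingrid; loses to Ivan and Jonas → score 2.
Jonas: beats Ivan, Sofia, Fatima, and Ingrid → score 4.
Ingrid: loses to Ivan, Sofia, Fatima, and Jonas → score 0.
Jonas has the best pairwise record.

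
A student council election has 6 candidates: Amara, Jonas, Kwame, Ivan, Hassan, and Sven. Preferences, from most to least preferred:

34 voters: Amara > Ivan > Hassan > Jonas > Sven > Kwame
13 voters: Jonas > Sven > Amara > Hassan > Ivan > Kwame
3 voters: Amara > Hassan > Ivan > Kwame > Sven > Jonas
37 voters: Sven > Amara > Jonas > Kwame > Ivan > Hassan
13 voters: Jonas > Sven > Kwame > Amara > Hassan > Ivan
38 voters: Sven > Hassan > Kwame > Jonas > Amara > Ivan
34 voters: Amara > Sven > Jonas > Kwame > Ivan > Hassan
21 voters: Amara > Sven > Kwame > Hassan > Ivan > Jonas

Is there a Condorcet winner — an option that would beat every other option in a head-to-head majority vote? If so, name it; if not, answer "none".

Sven

Sven vs Amara: 101–92 for Sven.
Sven vs Jonas: 133–60 for Sven.
Sven vs Kwame: 190–3 for Sven.
Sven vs Ivan: 156–37 for Sven.
Sven vs Hassan: 156–37 for Sven.
Sven beats every other option head-to-head.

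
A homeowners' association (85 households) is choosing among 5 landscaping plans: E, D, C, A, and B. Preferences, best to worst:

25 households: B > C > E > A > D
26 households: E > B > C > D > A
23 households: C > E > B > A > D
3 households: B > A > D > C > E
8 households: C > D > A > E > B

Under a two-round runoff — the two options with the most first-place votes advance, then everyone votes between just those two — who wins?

B

Round 1 first-place votes: E 26, D 0, C 31, A 0, B 28.
C and B advance.
Runoff: C is preferred to B by 31 voters; B by 54.
B wins the runoff.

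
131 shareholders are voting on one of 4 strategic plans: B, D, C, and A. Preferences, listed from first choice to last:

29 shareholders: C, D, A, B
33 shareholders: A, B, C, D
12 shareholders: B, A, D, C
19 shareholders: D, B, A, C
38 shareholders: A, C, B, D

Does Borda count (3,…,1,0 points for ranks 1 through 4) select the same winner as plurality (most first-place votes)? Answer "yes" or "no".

yes

Borda — scores: B 178, D 127, C 196, A 285. Winner: A.
Plurality — first-place votes: B 12, D 19, C 29, A 71. Winner: A.
The two methods agree.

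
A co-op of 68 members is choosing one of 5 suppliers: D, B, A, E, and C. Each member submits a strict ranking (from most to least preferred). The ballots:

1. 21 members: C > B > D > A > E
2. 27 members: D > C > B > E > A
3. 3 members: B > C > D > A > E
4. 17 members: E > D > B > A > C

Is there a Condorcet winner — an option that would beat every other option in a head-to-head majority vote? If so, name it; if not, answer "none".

D vs B: 44–24 for D.
D vs A: 68–0 for D.
D vs E: 51–17 for D.
D vs C: 44–24 for D.
D beats every other option head-to-head.

D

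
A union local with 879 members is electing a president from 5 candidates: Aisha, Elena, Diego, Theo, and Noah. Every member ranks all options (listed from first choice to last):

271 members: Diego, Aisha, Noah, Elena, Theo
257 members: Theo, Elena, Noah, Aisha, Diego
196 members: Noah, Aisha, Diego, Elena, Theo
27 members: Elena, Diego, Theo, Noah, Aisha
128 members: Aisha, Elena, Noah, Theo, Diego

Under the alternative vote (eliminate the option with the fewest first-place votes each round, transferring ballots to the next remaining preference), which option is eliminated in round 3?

Round 1: Aisha 128, Elena 27, Diego 271, Theo 257, Noah 196. Eliminate Elena.
Round 2: Aisha 128, Diego 298, Theo 257, Noah 196. Eliminate Aisha.
Round 3: Diego 298, Theo 257, Noah 324. Eliminate Theo.

Theo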